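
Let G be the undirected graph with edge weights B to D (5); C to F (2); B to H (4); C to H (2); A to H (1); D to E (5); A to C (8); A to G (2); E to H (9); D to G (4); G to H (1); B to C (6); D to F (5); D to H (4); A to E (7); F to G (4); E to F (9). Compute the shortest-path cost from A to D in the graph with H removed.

6

Checking several routes:
A - C - F - D: 8 + 2 + 5 = 15
A - G - F - D: 2 + 4 + 5 = 11
A - G - D: 2 + 4 = 6
A - E - D: 7 + 5 = 12
The minimum is 6.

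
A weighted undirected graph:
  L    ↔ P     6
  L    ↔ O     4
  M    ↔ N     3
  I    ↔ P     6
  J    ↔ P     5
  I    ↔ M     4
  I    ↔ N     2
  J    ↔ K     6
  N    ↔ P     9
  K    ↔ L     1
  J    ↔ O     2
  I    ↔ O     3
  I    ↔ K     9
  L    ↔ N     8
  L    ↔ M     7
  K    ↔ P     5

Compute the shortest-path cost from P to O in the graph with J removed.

A few of the P→O routes:
P→N→I→O: 9 + 2 + 3 = 14
P→I→O: 6 + 3 = 9
P→L→O: 6 + 4 = 10
P→K→L→O: 5 + 1 + 4 = 10
P→K→I→O: 5 + 9 + 3 = 17
Best route has total 9.

9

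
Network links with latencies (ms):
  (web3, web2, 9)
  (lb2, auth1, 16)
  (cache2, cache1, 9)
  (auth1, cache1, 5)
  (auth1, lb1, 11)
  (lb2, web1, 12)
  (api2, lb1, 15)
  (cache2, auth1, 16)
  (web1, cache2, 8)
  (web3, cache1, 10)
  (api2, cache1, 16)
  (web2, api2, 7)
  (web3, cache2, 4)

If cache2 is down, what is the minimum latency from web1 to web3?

43

Routes from web1 to web3 avoiding cache2:
web1-lb2-auth1-cache1-api2-web2-web3: 12 + 16 + 5 + 16 + 7 + 9 = 65
web1-lb2-auth1-lb1-api2-cache1-web3: 12 + 16 + 11 + 15 + 16 + 10 = 80
web1-lb2-auth1-cache1-web3: 12 + 16 + 5 + 10 = 43
web1-lb2-auth1-lb1-api2-web2-web3: 12 + 16 + 11 + 15 + 7 + 9 = 70
Best route has total 43 ms.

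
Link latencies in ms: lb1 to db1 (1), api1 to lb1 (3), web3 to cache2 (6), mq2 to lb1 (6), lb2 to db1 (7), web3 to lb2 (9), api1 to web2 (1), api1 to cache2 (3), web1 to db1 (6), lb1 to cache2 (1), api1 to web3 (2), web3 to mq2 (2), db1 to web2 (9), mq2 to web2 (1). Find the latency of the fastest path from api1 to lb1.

3

Some routes from api1 to lb1:
api1 → web2 → mq2 → lb1: 1 + 1 + 6 = 8
api1 → lb1: 3
api1 → cache2 → lb1: 3 + 1 = 4
api1 → web3 → cache2 → lb1: 2 + 6 + 1 = 9
Shortest: 3 ms.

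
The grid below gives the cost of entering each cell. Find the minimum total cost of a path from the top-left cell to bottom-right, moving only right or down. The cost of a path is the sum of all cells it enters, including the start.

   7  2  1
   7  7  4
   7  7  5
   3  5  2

21

Best path: r0c0 r0c1 r0c2 r1c2 r2c2 r3c2
Cost: 7 + 2 + 1 + 4 + 5 + 2 = 21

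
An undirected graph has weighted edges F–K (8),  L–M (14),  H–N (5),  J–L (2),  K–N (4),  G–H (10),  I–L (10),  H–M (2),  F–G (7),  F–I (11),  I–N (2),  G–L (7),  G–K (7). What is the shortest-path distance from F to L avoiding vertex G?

Paths from F to L avoiding G:
F -> K -> N -> I -> L: 8 + 4 + 2 + 10 = 24
F -> I -> N -> H -> M -> L: 11 + 2 + 5 + 2 + 14 = 34
F -> I -> L: 11 + 10 = 21
F -> K -> N -> H -> M -> L: 8 + 4 + 5 + 2 + 14 = 33
The minimum is 21.

21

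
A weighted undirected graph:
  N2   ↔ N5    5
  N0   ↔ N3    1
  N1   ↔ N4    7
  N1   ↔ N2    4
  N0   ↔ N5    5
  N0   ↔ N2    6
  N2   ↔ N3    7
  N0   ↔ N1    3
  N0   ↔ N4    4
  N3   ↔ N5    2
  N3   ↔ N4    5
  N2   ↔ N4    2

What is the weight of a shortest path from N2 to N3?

Checking several routes:
N2 - N4 - N3: 2 + 5 = 7
N2 - N5 - N3: 5 + 2 = 7
N2 - N4 - N0 - N3: 2 + 4 + 1 = 7
Best route has total 7.

7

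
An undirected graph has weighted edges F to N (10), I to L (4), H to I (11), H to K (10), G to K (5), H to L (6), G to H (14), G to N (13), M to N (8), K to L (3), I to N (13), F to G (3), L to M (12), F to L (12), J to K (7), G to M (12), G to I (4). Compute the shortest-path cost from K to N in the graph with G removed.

20

Checking several routes:
K-L-M-N: 3 + 12 + 8 = 23
K-L-F-N: 3 + 12 + 10 = 25
K-L-I-N: 3 + 4 + 13 = 20
K-H-L-I-N: 10 + 6 + 4 + 13 = 33
The minimum is 20.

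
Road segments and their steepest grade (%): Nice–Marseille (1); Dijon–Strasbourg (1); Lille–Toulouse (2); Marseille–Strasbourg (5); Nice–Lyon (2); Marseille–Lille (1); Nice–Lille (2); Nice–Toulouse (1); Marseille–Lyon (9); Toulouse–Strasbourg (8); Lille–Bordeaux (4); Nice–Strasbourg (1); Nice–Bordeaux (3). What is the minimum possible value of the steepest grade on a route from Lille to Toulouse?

Some routes from Lille to Toulouse:
Lille -> Bordeaux -> Nice -> Toulouse: max(4, 3, 1) = 4
Lille -> Toulouse: max(2) = 2
Lille -> Marseille -> Nice -> Toulouse: max(1, 1, 1) = 1
Lille -> Nice -> Toulouse: max(2, 1) = 2
Lille -> Marseille -> Strasbourg -> Nice -> Toulouse: max(1, 5, 1, 1) = 5
Best route has worst link 1%.

1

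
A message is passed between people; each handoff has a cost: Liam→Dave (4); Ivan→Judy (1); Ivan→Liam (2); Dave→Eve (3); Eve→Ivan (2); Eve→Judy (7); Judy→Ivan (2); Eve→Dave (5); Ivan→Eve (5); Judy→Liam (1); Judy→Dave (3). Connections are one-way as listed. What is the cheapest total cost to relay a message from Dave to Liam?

7

Candidate routes:
Dave - Eve - Ivan - Judy - Liam: 3 + 2 + 1 + 1 = 7
Dave - Eve - Judy - Liam: 3 + 7 + 1 = 11
Dave - Eve - Judy - Ivan - Liam: 3 + 7 + 2 + 2 = 14
Dave - Eve - Ivan - Liam: 3 + 2 + 2 = 7
The minimum is 7.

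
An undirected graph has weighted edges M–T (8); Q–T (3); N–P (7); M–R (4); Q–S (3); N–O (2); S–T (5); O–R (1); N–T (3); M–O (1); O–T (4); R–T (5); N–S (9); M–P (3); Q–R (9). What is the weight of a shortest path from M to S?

Comparing a few candidate routes:
M → O → R → T → S: 1 + 1 + 5 + 5 = 12
M → O → N → S: 1 + 2 + 9 = 12
M → O → N → T → S: 1 + 2 + 3 + 5 = 11
M → O → T → S: 1 + 4 + 5 = 10
M → O → N → T → Q → S: 1 + 2 + 3 + 3 + 3 = 12
M → O → T → Q → S: 1 + 4 + 3 + 3 = 11
Shortest: 10.

10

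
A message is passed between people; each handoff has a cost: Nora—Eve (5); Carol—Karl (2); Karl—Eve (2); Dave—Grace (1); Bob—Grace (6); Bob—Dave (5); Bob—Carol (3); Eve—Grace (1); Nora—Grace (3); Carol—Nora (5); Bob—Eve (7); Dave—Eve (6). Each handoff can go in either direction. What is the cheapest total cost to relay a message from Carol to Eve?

Checking several routes:
Carol → Bob → Eve: 3 + 7 = 10
Carol → Karl → Eve: 2 + 2 = 4
Carol → Bob → Dave → Grace → Eve: 3 + 5 + 1 + 1 = 10
Carol → Nora → Grace → Eve: 5 + 3 + 1 = 9
Best route has total 4.

4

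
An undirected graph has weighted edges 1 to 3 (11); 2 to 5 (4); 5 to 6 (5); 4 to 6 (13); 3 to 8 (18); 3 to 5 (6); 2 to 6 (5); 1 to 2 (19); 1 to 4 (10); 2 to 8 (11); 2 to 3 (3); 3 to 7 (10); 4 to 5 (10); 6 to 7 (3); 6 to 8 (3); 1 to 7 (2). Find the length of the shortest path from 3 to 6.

Comparing a few candidate routes:
3 -> 7 -> 6: 10 + 3 = 13
3 -> 2 -> 6: 3 + 5 = 8
3 -> 2 -> 5 -> 6: 3 + 4 + 5 = 12
3 -> 5 -> 2 -> 6: 6 + 4 + 5 = 15
3 -> 5 -> 6: 6 + 5 = 11
Shortest: 8.

8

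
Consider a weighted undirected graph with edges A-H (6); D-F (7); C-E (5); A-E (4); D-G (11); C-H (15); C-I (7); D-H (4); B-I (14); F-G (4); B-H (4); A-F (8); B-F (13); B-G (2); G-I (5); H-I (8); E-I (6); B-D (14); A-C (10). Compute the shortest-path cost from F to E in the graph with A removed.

15

Checking several routes:
F→G→I→C→E: 4 + 5 + 7 + 5 = 21
F→G→B→H→I→E: 4 + 2 + 4 + 8 + 6 = 24
F→G→I→E: 4 + 5 + 6 = 15
Best route has total 15.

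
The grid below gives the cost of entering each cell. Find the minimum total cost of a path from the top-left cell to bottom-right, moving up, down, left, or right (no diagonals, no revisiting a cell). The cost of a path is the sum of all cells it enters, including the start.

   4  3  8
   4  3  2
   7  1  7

18

Cheapest: r0c0→r0c1→r1c1→r2c1→r2c2
  4 + 3 + 3 + 1 + 7 = 18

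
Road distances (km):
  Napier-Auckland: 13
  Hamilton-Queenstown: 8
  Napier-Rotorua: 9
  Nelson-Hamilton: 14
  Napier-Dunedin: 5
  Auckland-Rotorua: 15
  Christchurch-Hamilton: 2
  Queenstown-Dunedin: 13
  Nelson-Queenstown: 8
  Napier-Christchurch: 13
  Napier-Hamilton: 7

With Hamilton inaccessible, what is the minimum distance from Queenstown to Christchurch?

31

Candidate routes:
Queenstown - Dunedin - Napier - Christchurch: 13 + 5 + 13 = 31
Shortest: 31 km.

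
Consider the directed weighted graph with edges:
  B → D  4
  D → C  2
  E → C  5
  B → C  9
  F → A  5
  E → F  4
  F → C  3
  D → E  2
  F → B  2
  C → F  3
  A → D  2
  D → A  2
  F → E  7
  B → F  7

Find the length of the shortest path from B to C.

6

A few of the B→C routes:
B-C: 9
B-D-E-C: 4 + 2 + 5 = 11
B-D-C: 4 + 2 = 6
B-F-C: 7 + 3 = 10
Best route has total 6.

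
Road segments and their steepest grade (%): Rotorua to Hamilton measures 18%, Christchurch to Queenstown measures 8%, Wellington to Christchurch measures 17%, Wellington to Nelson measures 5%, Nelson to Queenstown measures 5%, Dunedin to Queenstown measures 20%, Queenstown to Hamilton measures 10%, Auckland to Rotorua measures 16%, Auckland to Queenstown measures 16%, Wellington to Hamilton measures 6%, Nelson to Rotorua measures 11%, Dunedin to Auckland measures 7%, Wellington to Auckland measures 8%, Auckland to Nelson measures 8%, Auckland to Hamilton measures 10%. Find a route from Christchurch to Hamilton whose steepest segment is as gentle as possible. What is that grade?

8

Some routes from Christchurch to Hamilton:
Christchurch → Queenstown → Nelson → Wellington → Auckland → Hamilton: max(8, 5, 5, 8, 10) = 10
Christchurch → Queenstown → Nelson → Wellington → Hamilton: max(8, 5, 5, 6) = 8
Christchurch → Queenstown → Hamilton: max(8, 10) = 10
Christchurch → Queenstown → Nelson → Auckland → Wellington → Hamilton: max(8, 5, 8, 8, 6) = 8
Best route has worst link 8%.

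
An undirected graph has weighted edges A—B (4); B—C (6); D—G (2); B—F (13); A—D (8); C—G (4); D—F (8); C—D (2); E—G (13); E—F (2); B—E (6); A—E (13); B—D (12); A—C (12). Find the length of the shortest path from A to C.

A few of the A→C routes:
A - B - C: 4 + 6 = 10
A - C: 12
A - D - C: 8 + 2 = 10
A - B - D - C: 4 + 12 + 2 = 18
A - B - D - G - C: 4 + 12 + 2 + 4 = 22
A - D - G - C: 8 + 2 + 4 = 14
Best route has total 10.

10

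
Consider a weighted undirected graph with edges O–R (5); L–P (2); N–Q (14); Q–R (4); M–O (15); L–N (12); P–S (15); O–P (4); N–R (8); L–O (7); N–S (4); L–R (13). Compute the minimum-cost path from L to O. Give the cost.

Checking several routes:
L→N→R→O: 12 + 8 + 5 = 25
L→R→O: 13 + 5 = 18
L→P→O: 2 + 4 = 6
L→O: 7
L→P→S→N→R→O: 2 + 15 + 4 + 8 + 5 = 34
L→N→S→P→O: 12 + 4 + 15 + 4 = 35
The minimum is 6.

6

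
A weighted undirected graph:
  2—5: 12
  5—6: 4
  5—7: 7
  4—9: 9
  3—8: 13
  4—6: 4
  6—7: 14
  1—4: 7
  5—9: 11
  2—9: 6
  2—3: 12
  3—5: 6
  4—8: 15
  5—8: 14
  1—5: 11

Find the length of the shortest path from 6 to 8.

Comparing a few candidate routes:
6 -> 4 -> 8: 4 + 15 = 19
6 -> 5 -> 8: 4 + 14 = 18
6 -> 5 -> 3 -> 8: 4 + 6 + 13 = 23
Shortest: 18.

18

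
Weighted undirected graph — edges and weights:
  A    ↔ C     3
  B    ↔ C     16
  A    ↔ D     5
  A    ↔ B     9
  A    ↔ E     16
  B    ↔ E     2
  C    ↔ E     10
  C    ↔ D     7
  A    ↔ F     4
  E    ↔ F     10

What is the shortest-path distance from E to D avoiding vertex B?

17

Paths from E to D avoiding B:
E → F → A → C → D: 10 + 4 + 3 + 7 = 24
E → C → A → D: 10 + 3 + 5 = 18
E → F → A → D: 10 + 4 + 5 = 19
E → C → D: 10 + 7 = 17
E → A → D: 16 + 5 = 21
E → A → C → D: 16 + 3 + 7 = 26
Shortest: 17.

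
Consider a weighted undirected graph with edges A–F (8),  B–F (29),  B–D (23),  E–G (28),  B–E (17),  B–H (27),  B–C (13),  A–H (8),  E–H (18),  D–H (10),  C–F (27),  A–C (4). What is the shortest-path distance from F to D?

26

A few of the F→D routes:
F -> A -> C -> B -> D: 8 + 4 + 13 + 23 = 48
F -> C -> A -> H -> D: 27 + 4 + 8 + 10 = 49
F -> B -> D: 29 + 23 = 52
F -> A -> H -> D: 8 + 8 + 10 = 26
F -> A -> C -> B -> H -> D: 8 + 4 + 13 + 27 + 10 = 62
The minimum is 26.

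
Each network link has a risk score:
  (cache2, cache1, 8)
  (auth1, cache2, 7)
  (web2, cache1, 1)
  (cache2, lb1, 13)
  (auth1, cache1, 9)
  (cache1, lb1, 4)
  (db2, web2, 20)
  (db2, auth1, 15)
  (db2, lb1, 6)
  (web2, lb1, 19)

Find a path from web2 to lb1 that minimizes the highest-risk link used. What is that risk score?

4

Checking several routes:
web2 - cache1 - auth1 - cache2 - lb1: max(1, 9, 7, 13) = 13
web2 - cache1 - cache2 - lb1: max(1, 8, 13) = 13
web2 - cache1 - lb1: max(1, 4) = 4
Smallest bottleneck: 4.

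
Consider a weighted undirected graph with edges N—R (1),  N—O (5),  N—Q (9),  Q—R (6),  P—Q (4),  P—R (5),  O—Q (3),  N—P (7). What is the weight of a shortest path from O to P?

Checking several routes:
O → N → R → P: 5 + 1 + 5 = 11
O → Q → P: 3 + 4 = 7
O → N → P: 5 + 7 = 12
Best route has total 7.

7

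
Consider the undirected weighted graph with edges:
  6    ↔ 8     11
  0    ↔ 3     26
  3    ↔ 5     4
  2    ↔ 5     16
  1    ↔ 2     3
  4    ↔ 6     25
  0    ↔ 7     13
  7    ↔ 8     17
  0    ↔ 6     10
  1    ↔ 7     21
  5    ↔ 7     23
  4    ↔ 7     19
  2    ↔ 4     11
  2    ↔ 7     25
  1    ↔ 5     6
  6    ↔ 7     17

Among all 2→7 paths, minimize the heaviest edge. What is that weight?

Comparing a few candidate routes:
2 → 5 → 1 → 7: max(16, 6, 21) = 21
2 → 1 → 7: max(3, 21) = 21
2 → 4 → 7: max(11, 19) = 19
The minimum achievable maximum is 19.

19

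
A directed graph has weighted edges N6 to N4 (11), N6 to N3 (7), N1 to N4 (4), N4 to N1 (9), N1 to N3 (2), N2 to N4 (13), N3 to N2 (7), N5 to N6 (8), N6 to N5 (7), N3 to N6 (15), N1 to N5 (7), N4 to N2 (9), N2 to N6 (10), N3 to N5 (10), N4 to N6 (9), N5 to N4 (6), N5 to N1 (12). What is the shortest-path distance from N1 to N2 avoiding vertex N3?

13

Routes from N1 to N2 avoiding N3:
N1→N5→N4→N2: 7 + 6 + 9 = 22
N1→N4→N2: 4 + 9 = 13
N1→N5→N6→N4→N2: 7 + 8 + 11 + 9 = 35
The minimum is 13.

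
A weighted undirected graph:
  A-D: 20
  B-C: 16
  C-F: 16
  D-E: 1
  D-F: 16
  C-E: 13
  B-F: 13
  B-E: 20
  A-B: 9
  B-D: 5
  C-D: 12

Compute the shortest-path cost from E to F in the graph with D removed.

Paths from E to F avoiding D:
E-B-F: 20 + 13 = 33
E-B-C-F: 20 + 16 + 16 = 52
E-C-B-F: 13 + 16 + 13 = 42
E-C-F: 13 + 16 = 29
Shortest: 29.

29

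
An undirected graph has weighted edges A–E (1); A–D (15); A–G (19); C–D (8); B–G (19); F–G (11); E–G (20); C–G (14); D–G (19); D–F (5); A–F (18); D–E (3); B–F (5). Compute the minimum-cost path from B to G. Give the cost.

16

A few of the B→G routes:
B - F - G: 5 + 11 = 16
B - F - D - G: 5 + 5 + 19 = 29
B - G: 19
B - F - D - C - G: 5 + 5 + 8 + 14 = 32
The minimum is 16.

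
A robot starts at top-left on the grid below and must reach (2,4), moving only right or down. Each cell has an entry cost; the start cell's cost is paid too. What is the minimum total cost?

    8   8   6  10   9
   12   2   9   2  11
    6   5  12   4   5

Path r0c0 → r0c1 → r1c1 → r1c2 → r1c3 → r2c3 → r2c4: 8 + 8 + 2 + 9 + 2 + 4 + 5 = 38.
For comparison, the top-then-right route costs 57.

38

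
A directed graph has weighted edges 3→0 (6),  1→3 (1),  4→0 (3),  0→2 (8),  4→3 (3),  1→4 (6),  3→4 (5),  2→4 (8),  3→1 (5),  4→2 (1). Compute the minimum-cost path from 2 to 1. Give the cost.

Paths from 2 to 1:
2-4-3-1: 8 + 3 + 5 = 16
The minimum is 16.

16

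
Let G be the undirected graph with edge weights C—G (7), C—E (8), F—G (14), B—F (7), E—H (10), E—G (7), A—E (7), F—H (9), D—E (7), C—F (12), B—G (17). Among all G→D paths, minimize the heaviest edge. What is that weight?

7

Checking several routes:
G → F → H → E → D: max(14, 9, 10, 7) = 14
G → E → D: max(7, 7) = 7
G → C → F → H → E → D: max(7, 12, 9, 10, 7) = 12
G → B → F → C → E → D: max(17, 7, 12, 8, 7) = 17
G → C → E → D: max(7, 8, 7) = 8
G → F → C → E → D: max(14, 12, 8, 7) = 14
Smallest bottleneck: 7.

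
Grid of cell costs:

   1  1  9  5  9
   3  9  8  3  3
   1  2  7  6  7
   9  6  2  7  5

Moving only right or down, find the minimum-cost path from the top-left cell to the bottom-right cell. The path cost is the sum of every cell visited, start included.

Best path: r0c0 -> r1c0 -> r2c0 -> r2c1 -> r3c1 -> r3c2 -> r3c3 -> r3c4
Cost: 1 + 3 + 1 + 2 + 6 + 2 + 7 + 5 = 27
For comparison, the top-then-right route costs 40.

27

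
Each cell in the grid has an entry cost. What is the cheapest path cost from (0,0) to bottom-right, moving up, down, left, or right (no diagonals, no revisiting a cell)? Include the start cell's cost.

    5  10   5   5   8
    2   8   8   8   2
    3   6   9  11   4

Cheapest: [0,0] -> [1,0] -> [1,1] -> [1,2] -> [1,3] -> [1,4] -> [2,4]
  5 + 2 + 8 + 8 + 8 + 2 + 4 = 37

37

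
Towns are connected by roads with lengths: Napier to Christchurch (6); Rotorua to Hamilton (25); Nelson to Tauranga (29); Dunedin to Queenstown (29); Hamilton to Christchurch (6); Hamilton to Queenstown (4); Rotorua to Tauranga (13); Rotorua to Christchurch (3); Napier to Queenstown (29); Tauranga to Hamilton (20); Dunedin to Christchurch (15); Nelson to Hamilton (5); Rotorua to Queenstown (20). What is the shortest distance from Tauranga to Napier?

22

A few of the Tauranga→Napier routes:
Tauranga→Rotorua→Christchurch→Napier: 13 + 3 + 6 = 22
Tauranga→Rotorua→Queenstown→Hamilton→Christchurch→Napier: 13 + 20 + 4 + 6 + 6 = 49
Tauranga→Hamilton→Christchurch→Napier: 20 + 6 + 6 = 32
Tauranga→Nelson→Hamilton→Christchurch→Napier: 29 + 5 + 6 + 6 = 46
Tauranga→Rotorua→Hamilton→Christchurch→Napier: 13 + 25 + 6 + 6 = 50
Shortest: 22.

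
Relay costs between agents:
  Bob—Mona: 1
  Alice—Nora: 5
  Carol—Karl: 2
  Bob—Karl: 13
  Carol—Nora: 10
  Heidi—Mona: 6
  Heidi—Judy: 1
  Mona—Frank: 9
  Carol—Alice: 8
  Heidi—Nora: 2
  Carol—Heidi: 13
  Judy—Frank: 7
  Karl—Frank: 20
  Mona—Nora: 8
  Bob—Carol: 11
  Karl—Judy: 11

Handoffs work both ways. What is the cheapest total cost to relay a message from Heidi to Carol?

12

A few of the Heidi→Carol routes:
Heidi-Nora-Alice-Carol: 2 + 5 + 8 = 15
Heidi-Carol: 13
Heidi-Mona-Bob-Carol: 6 + 1 + 11 = 18
Heidi-Nora-Carol: 2 + 10 = 12
Heidi-Judy-Karl-Carol: 1 + 11 + 2 = 14
Heidi-Mona-Bob-Karl-Carol: 6 + 1 + 13 + 2 = 22
Shortest: 12.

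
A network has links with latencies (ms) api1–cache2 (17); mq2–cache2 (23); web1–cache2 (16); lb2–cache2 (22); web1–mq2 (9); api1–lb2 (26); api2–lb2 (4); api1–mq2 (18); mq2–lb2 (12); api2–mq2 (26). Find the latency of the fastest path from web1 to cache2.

Some routes from web1 to cache2:
web1→mq2→cache2: 9 + 23 = 32
web1→mq2→lb2→cache2: 9 + 12 + 22 = 43
web1→mq2→api1→cache2: 9 + 18 + 17 = 44
web1→cache2: 16
The minimum is 16 ms.

16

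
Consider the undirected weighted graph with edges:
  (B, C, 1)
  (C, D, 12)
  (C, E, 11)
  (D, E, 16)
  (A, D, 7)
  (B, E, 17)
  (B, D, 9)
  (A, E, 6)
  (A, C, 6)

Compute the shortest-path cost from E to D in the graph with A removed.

16

Comparing a few candidate routes:
E→C→B→D: 11 + 1 + 9 = 21
E→C→D: 11 + 12 = 23
E→D: 16
The minimum is 16.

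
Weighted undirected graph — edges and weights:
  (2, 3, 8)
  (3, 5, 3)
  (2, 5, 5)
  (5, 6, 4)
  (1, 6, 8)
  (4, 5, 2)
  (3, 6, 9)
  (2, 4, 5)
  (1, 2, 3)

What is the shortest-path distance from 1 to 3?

11

Comparing a few candidate routes:
1-2-4-5-3: 3 + 5 + 2 + 3 = 13
1-2-5-3: 3 + 5 + 3 = 11
1-2-3: 3 + 8 = 11
Best route has total 11.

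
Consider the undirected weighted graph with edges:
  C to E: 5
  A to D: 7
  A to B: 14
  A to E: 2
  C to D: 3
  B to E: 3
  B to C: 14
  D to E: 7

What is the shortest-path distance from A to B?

5

Comparing a few candidate routes:
A - E - B: 2 + 3 = 5
A - B: 14
A - D - E - B: 7 + 7 + 3 = 17
Shortest: 5.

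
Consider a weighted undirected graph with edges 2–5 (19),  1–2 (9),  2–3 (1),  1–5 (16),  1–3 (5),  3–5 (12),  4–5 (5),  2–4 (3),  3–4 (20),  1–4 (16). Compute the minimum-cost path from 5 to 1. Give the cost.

14

A few of the 5→1 routes:
5 → 3 → 1: 12 + 5 = 17
5 → 4 → 2 → 3 → 1: 5 + 3 + 1 + 5 = 14
5 → 1: 16
5 → 4 → 2 → 1: 5 + 3 + 9 = 17
5 → 4 → 1: 5 + 16 = 21
Shortest: 14.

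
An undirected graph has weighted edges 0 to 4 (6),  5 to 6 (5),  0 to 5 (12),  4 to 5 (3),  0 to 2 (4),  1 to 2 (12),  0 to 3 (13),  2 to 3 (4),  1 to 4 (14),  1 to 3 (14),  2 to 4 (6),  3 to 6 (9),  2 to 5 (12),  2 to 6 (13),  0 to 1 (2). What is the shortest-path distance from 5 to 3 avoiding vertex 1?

Comparing a few candidate routes:
5-6-3: 5 + 9 = 14
5-4-0-2-3: 3 + 6 + 4 + 4 = 17
5-2-3: 12 + 4 = 16
5-4-2-3: 3 + 6 + 4 = 13
The minimum is 13.

13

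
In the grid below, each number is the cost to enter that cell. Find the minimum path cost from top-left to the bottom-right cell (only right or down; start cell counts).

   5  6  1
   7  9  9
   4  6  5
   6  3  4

Take (0,0) → (1,0) → (2,0) → (2,1) → (3,1) → (3,2) for a total of 5 + 7 + 4 + 6 + 3 + 4 = 29.

29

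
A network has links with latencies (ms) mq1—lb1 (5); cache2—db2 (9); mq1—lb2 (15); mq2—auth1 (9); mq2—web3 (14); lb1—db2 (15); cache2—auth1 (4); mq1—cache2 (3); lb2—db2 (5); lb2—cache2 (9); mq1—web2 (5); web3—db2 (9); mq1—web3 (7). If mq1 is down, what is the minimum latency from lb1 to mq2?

Candidate routes:
lb1 → db2 → lb2 → cache2 → auth1 → mq2: 15 + 5 + 9 + 4 + 9 = 42
lb1 → db2 → web3 → mq2: 15 + 9 + 14 = 38
lb1 → db2 → cache2 → auth1 → mq2: 15 + 9 + 4 + 9 = 37
The minimum is 37 ms.

37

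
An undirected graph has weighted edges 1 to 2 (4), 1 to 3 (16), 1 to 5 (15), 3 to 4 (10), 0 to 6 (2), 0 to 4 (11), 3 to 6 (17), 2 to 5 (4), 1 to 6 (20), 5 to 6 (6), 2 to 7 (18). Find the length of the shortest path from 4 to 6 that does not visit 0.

Candidate routes:
4 - 3 - 1 - 6: 10 + 16 + 20 = 46
4 - 3 - 1 - 2 - 5 - 6: 10 + 16 + 4 + 4 + 6 = 40
4 - 3 - 1 - 5 - 6: 10 + 16 + 15 + 6 = 47
4 - 3 - 6: 10 + 17 = 27
The minimum is 27.

27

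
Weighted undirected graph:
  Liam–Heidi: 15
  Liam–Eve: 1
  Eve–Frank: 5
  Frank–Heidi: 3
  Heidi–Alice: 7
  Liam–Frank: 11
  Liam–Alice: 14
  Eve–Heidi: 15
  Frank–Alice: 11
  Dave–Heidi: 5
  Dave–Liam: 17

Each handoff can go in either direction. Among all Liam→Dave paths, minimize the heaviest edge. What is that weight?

5

Some routes from Liam to Dave:
Liam-Frank-Alice-Heidi-Dave: max(11, 11, 7, 5) = 11
Liam-Frank-Heidi-Dave: max(11, 3, 5) = 11
Liam-Eve-Frank-Alice-Heidi-Dave: max(1, 5, 11, 7, 5) = 11
Liam-Alice-Heidi-Dave: max(14, 7, 5) = 14
Liam-Eve-Frank-Heidi-Dave: max(1, 5, 3, 5) = 5
Smallest bottleneck: 5.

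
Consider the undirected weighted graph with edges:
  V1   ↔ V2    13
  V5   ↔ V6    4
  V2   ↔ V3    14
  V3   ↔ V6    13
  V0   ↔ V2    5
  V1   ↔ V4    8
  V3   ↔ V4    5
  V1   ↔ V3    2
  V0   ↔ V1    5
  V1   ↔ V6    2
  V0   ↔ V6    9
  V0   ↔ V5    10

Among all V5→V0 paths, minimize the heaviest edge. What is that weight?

Checking several routes:
V5 - V6 - V3 - V1 - V2 - V0: max(4, 13, 2, 13, 5) = 13
V5 - V6 - V1 - V0: max(4, 2, 5) = 5
V5 - V6 - V0: max(4, 9) = 9
V5 - V0: max(10) = 10
V5 - V6 - V1 - V2 - V0: max(4, 2, 13, 5) = 13
V5 - V6 - V3 - V1 - V0: max(4, 13, 2, 5) = 13
Best route has worst link 5.

5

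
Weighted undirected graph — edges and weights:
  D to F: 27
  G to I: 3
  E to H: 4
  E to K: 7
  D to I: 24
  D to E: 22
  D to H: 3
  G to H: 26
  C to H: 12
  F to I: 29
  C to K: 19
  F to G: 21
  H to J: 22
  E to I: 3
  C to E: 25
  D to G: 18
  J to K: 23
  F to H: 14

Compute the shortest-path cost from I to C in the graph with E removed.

A few of the I→C routes:
I-D-H-C: 24 + 3 + 12 = 39
I-G-H-C: 3 + 26 + 12 = 41
I-G-F-H-C: 3 + 21 + 14 + 12 = 50
I-F-H-C: 29 + 14 + 12 = 55
I-G-D-H-C: 3 + 18 + 3 + 12 = 36
Shortest: 36.

36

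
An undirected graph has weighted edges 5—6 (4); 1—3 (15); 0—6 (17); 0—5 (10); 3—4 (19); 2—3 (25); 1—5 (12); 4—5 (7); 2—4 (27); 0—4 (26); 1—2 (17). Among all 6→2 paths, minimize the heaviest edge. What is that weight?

17

A few of the 6→2 routes:
6 → 0 → 5 → 1 → 3 → 2: max(17, 10, 12, 15, 25) = 25
6 → 0 → 5 → 4 → 3 → 1 → 2: max(17, 10, 7, 19, 15, 17) = 19
6 → 5 → 4 → 3 → 1 → 2: max(4, 7, 19, 15, 17) = 19
6 → 0 → 5 → 4 → 3 → 2: max(17, 10, 7, 19, 25) = 25
6 → 5 → 1 → 2: max(4, 12, 17) = 17
6 → 0 → 5 → 1 → 2: max(17, 10, 12, 17) = 17
Smallest bottleneck: 17.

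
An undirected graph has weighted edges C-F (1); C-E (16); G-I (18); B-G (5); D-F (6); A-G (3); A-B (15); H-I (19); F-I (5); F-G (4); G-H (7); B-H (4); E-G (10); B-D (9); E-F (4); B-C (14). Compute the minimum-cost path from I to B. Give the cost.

Some routes from I to B:
I-F-G-B: 5 + 4 + 5 = 14
I-F-G-H-B: 5 + 4 + 7 + 4 = 20
I-F-C-B: 5 + 1 + 14 = 20
Shortest: 14.

14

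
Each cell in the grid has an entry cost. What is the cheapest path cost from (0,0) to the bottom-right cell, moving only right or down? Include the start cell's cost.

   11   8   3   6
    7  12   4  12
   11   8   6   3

35

Cheapest: [0,0]→[0,1]→[0,2]→[1,2]→[2,2]→[2,3]
  11 + 8 + 3 + 4 + 6 + 3 = 35
(Top row then right column would cost 43.)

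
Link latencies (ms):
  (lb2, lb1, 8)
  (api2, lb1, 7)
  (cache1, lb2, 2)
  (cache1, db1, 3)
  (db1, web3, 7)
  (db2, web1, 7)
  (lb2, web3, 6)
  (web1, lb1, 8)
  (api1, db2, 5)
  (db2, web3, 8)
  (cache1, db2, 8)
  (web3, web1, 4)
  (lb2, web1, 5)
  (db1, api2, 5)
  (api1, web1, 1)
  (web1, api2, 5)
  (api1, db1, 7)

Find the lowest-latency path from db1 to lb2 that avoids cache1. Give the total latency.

Some routes from db1 to lb2 avoiding cache1:
db1 -> web3 -> web1 -> lb2: 7 + 4 + 5 = 16
db1 -> api2 -> web1 -> lb2: 5 + 5 + 5 = 15
db1 -> api1 -> web1 -> lb2: 7 + 1 + 5 = 13
db1 -> web3 -> lb2: 7 + 6 = 13
Shortest: 13 ms.

13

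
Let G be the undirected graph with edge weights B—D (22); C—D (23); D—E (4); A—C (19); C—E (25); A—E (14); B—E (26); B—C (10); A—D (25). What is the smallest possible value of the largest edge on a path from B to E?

Comparing a few candidate routes:
B - D - E: max(22, 4) = 22
B - D - C - A - E: max(22, 23, 19, 14) = 23
B - C - D - E: max(10, 23, 4) = 23
B - C - A - E: max(10, 19, 14) = 19
Smallest bottleneck: 19.

19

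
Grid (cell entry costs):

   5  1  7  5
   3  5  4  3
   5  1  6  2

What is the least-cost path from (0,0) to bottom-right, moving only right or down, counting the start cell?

Take (0,0)→(0,1)→(1,1)→(1,2)→(1,3)→(2,3) for a total of 5 + 1 + 5 + 4 + 3 + 2 = 20.
(Top row then right column would cost 23.)

20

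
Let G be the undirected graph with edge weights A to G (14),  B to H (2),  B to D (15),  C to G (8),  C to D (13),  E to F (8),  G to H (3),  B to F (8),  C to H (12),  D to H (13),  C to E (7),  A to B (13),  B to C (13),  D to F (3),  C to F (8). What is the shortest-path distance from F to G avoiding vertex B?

Comparing a few candidate routes:
F -> C -> G: 8 + 8 = 16
F -> D -> H -> G: 3 + 13 + 3 = 19
F -> C -> H -> G: 8 + 12 + 3 = 23
F -> E -> C -> G: 8 + 7 + 8 = 23
Best route has total 16.

16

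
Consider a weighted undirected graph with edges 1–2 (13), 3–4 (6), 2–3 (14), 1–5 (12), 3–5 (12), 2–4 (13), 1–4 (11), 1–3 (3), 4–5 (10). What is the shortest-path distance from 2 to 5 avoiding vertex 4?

25

Routes from 2 to 5 avoiding 4:
2-1-5: 13 + 12 = 25
2-3-5: 14 + 12 = 26
2-1-3-5: 13 + 3 + 12 = 28
2-3-1-5: 14 + 3 + 12 = 29
The minimum is 25.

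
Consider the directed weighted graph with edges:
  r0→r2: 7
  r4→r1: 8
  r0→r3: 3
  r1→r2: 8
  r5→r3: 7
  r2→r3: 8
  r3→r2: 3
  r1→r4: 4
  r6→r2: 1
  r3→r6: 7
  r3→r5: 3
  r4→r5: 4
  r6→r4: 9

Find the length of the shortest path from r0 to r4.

Candidate routes:
r0→r2→r3→r6→r4: 7 + 8 + 7 + 9 = 31
r0→r3→r6→r4: 3 + 7 + 9 = 19
Shortest: 19.

19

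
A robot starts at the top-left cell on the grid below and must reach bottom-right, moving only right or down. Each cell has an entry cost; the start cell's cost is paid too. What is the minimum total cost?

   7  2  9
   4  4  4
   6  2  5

20

Best path: (0,0) → (0,1) → (1,1) → (2,1) → (2,2)
Cost: 7 + 2 + 4 + 2 + 5 = 20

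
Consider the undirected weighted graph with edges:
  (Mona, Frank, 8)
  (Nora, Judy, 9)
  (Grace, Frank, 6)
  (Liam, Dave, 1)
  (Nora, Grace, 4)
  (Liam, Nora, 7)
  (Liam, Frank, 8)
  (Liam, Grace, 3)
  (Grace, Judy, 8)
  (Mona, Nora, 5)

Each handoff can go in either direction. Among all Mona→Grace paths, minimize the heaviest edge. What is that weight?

Some routes from Mona to Grace:
Mona→Frank→Liam→Nora→Grace: max(8, 8, 7, 4) = 8
Mona→Frank→Grace: max(8, 6) = 8
Mona→Nora→Grace: max(5, 4) = 5
Mona→Frank→Liam→Grace: max(8, 8, 3) = 8
Mona→Nora→Liam→Grace: max(5, 7, 3) = 7
Best route has worst link 5.

5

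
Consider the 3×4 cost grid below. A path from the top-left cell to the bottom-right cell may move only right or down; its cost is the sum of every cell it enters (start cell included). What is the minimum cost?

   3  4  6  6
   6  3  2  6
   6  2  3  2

Best path: r0c0 -> r0c1 -> r1c1 -> r1c2 -> r2c2 -> r2c3
Cost: 3 + 4 + 3 + 2 + 3 + 2 = 17
For comparison, the top-then-right route costs 27.

17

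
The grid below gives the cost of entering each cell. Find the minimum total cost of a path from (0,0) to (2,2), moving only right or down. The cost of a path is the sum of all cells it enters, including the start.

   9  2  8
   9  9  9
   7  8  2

Take [0,0] -> [0,1] -> [0,2] -> [1,2] -> [2,2] for a total of 9 + 2 + 8 + 9 + 2 = 30.

30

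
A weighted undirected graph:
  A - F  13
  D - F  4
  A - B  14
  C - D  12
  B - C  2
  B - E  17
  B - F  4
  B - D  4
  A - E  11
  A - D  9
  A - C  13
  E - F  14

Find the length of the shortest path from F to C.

6

Comparing a few candidate routes:
F→B→D→C: 4 + 4 + 12 = 20
F→B→C: 4 + 2 = 6
F→D→C: 4 + 12 = 16
F→D→B→C: 4 + 4 + 2 = 10
The minimum is 6.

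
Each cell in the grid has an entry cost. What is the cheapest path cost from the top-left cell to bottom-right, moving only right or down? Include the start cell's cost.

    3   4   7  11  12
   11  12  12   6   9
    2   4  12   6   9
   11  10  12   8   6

Best path: r0c0→r0c1→r0c2→r0c3→r1c3→r2c3→r3c3→r3c4
Cost: 3 + 4 + 7 + 11 + 6 + 6 + 8 + 6 = 51

51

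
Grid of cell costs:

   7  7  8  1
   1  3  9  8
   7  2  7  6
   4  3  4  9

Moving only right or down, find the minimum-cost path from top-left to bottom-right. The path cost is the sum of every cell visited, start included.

29

One optimal route is r0c0→r1c0→r1c1→r2c1→r3c1→r3c2→r3c3.
Its cost is 7 + 1 + 3 + 2 + 3 + 4 + 9 = 29.
(Top row then right column would cost 46.)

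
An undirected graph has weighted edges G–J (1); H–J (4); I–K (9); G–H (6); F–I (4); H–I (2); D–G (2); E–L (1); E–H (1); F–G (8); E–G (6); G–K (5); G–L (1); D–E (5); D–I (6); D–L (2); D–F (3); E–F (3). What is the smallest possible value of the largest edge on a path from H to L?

Checking several routes:
H→I→F→D→L: max(2, 4, 3, 2) = 4
H→E→F→D→G→L: max(1, 3, 3, 2, 1) = 3
H→E→F→D→L: max(1, 3, 3, 2) = 3
H→I→F→D→G→L: max(2, 4, 3, 2, 1) = 4
H→E→L: max(1, 1) = 1
Smallest bottleneck: 1.

1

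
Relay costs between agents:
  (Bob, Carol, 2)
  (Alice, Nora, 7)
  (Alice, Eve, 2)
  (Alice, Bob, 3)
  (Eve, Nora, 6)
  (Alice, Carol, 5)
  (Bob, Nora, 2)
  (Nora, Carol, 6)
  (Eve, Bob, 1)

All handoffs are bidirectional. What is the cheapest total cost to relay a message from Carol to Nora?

Comparing a few candidate routes:
Carol-Bob-Nora: 2 + 2 = 4
Carol-Nora: 6
Carol-Bob-Eve-Nora: 2 + 1 + 6 = 9
Carol-Alice-Eve-Bob-Nora: 5 + 2 + 1 + 2 = 10
Best route has total 4.

4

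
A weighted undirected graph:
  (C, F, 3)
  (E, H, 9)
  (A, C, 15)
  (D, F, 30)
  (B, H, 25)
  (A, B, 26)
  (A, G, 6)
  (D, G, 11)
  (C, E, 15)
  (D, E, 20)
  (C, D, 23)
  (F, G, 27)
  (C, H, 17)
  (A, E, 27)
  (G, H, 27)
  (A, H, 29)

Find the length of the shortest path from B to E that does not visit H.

53

A few of the B→E routes:
B-A-G-D-C-E: 26 + 6 + 11 + 23 + 15 = 81
B-A-G-D-E: 26 + 6 + 11 + 20 = 63
B-A-C-D-E: 26 + 15 + 23 + 20 = 84
B-A-E: 26 + 27 = 53
B-A-C-E: 26 + 15 + 15 = 56
B-A-G-F-C-E: 26 + 6 + 27 + 3 + 15 = 77
Best route has total 53.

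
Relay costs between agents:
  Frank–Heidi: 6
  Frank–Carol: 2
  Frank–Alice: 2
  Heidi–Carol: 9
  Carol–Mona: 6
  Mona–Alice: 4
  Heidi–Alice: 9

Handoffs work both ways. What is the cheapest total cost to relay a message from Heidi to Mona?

12

Paths from Heidi to Mona:
Heidi-Alice-Mona: 9 + 4 = 13
Heidi-Carol-Mona: 9 + 6 = 15
Heidi-Carol-Frank-Alice-Mona: 9 + 2 + 2 + 4 = 17
Heidi-Frank-Alice-Mona: 6 + 2 + 4 = 12
Heidi-Frank-Carol-Mona: 6 + 2 + 6 = 14
Heidi-Alice-Frank-Carol-Mona: 9 + 2 + 2 + 6 = 19
The minimum is 12.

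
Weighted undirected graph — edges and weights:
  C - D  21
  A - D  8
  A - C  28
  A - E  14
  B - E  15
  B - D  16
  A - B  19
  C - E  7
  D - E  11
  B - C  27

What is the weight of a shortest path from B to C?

22

A few of the B→C routes:
B → D → C: 16 + 21 = 37
B → E → C: 15 + 7 = 22
B → C: 27
B → D → E → C: 16 + 11 + 7 = 34
The minimum is 22.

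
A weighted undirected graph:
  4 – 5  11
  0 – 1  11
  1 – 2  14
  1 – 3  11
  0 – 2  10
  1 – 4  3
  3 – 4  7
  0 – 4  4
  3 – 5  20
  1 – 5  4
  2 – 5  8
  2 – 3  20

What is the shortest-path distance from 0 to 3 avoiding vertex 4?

Checking several routes:
0 - 2 - 3: 10 + 20 = 30
0 - 1 - 3: 11 + 11 = 22
0 - 2 - 5 - 1 - 3: 10 + 8 + 4 + 11 = 33
Best route has total 22.

22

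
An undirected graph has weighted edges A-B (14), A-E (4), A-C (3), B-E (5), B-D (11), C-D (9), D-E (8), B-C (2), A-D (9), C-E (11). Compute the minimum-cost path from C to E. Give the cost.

7

A few of the C→E routes:
C→A→D→E: 3 + 9 + 8 = 20
C→B→E: 2 + 5 = 7
C→B→A→E: 2 + 14 + 4 = 20
C→E: 11
C→D→E: 9 + 8 = 17
C→A→E: 3 + 4 = 7
The minimum is 7.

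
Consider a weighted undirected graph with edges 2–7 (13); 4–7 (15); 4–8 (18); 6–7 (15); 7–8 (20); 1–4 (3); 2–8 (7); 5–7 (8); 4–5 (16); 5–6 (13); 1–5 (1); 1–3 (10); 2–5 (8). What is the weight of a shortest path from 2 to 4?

12

A few of the 2→4 routes:
2 - 8 - 4: 7 + 18 = 25
2 - 5 - 4: 8 + 16 = 24
2 - 5 - 1 - 4: 8 + 1 + 3 = 12
2 - 7 - 5 - 1 - 4: 13 + 8 + 1 + 3 = 25
Shortest: 12.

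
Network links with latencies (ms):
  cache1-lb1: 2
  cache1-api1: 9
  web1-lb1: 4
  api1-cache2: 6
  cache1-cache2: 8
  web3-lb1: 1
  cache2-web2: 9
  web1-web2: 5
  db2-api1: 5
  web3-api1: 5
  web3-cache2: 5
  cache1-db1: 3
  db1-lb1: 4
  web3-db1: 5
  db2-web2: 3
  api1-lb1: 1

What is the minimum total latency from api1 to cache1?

Some routes from api1 to cache1:
api1 - lb1 - db1 - cache1: 1 + 4 + 3 = 8
api1 - web3 - lb1 - cache1: 5 + 1 + 2 = 8
api1 - lb1 - cache1: 1 + 2 = 3
api1 - cache1: 9
api1 - web3 - lb1 - db1 - cache1: 5 + 1 + 4 + 3 = 13
api1 - lb1 - web3 - db1 - cache1: 1 + 1 + 5 + 3 = 10
The minimum is 3 ms.

3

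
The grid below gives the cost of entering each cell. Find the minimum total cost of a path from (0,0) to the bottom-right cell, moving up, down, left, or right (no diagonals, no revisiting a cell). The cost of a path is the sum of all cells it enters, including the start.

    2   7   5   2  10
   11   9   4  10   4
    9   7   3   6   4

Path [0,0]→[0,1]→[0,2]→[1,2]→[2,2]→[2,3]→[2,4]: 2 + 7 + 5 + 4 + 3 + 6 + 4 = 31.

31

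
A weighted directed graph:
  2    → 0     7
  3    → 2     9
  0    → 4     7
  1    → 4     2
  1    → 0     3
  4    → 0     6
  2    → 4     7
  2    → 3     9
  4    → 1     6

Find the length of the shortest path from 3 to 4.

Paths from 3 to 4:
3-2-4: 9 + 7 = 16
3-2-0-4: 9 + 7 + 7 = 23
Shortest: 16.

16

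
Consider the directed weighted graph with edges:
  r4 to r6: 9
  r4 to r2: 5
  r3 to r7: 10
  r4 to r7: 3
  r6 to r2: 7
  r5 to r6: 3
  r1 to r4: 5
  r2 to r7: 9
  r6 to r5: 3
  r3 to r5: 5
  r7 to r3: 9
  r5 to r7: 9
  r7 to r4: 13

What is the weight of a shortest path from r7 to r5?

Routes from r7 to r5:
r7-r4-r6-r5: 13 + 9 + 3 = 25
r7-r3-r5: 9 + 5 = 14
Best route has total 14.

14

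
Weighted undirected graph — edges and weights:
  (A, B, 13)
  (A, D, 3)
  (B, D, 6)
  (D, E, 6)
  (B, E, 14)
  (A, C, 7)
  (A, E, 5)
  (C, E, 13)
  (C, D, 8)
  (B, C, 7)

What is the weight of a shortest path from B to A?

Some routes from B to A:
B→D→E→A: 6 + 6 + 5 = 17
B→E→A: 14 + 5 = 19
B→C→D→A: 7 + 8 + 3 = 18
B→A: 13
B→D→A: 6 + 3 = 9
B→C→A: 7 + 7 = 14
Shortest: 9.

9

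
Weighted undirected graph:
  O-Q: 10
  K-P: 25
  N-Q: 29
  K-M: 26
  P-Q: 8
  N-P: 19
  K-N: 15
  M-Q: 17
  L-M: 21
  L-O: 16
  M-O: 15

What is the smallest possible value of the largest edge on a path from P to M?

15

Comparing a few candidate routes:
P - Q - M: max(8, 17) = 17
P - Q - O - M: max(8, 10, 15) = 15
P - K - M: max(25, 26) = 26
P - N - K - M: max(19, 15, 26) = 26
P - Q - O - L - M: max(8, 10, 16, 21) = 21
The minimum achievable maximum is 15.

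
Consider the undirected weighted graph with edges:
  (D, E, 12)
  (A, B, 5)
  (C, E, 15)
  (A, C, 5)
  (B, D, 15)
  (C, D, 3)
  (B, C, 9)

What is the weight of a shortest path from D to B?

12

Checking several routes:
D→C→B: 3 + 9 = 12
D→E→C→B: 12 + 15 + 9 = 36
D→B: 15
D→C→A→B: 3 + 5 + 5 = 13
Best route has total 12.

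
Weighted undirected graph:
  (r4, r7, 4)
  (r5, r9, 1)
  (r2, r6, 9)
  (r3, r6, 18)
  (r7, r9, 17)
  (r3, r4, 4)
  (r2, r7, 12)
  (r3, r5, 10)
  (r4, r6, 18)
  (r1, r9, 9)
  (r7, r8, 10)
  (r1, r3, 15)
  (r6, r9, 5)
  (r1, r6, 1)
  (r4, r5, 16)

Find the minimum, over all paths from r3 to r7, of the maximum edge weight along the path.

4

A few of the r3→r7 routes:
r3 → r5 → r9 → r6 → r2 → r7: max(10, 1, 5, 9, 12) = 12
r3 → r4 → r7: max(4, 4) = 4
r3 → r5 → r9 → r1 → r6 → r2 → r7: max(10, 1, 9, 1, 9, 12) = 12
The minimum achievable maximum is 4.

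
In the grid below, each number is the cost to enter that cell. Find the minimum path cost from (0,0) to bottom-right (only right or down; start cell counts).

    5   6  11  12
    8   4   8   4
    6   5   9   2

Best path: [0,0] [0,1] [1,1] [1,2] [1,3] [2,3]
Cost: 5 + 6 + 4 + 8 + 4 + 2 = 29

29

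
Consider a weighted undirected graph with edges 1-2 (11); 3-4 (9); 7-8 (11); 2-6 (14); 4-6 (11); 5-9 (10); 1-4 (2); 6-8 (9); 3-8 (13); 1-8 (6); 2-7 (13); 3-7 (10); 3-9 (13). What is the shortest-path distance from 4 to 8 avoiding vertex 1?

20

Comparing a few candidate routes:
4 - 3 - 7 - 8: 9 + 10 + 11 = 30
4 - 3 - 8: 9 + 13 = 22
4 - 6 - 2 - 7 - 8: 11 + 14 + 13 + 11 = 49
4 - 6 - 8: 11 + 9 = 20
Best route has total 20.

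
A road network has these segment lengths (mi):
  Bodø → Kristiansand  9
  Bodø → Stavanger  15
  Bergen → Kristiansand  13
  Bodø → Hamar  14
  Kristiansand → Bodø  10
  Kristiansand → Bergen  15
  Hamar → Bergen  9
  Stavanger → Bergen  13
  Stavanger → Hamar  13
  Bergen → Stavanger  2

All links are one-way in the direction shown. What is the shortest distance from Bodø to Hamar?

14

Candidate routes:
Bodø -> Stavanger -> Hamar: 15 + 13 = 28
Bodø -> Hamar: 14
Bodø -> Kristiansand -> Bergen -> Stavanger -> Hamar: 9 + 15 + 2 + 13 = 39
Best route has total 14 mi.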